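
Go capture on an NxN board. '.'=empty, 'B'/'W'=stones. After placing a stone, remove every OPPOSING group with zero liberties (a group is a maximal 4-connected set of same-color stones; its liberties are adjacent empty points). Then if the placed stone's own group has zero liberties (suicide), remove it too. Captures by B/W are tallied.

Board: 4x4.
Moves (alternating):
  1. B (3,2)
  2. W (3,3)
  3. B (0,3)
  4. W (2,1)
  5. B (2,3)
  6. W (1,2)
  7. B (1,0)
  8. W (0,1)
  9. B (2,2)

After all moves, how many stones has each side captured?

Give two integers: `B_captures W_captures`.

Answer: 1 0

Derivation:
Move 1: B@(3,2) -> caps B=0 W=0
Move 2: W@(3,3) -> caps B=0 W=0
Move 3: B@(0,3) -> caps B=0 W=0
Move 4: W@(2,1) -> caps B=0 W=0
Move 5: B@(2,3) -> caps B=1 W=0
Move 6: W@(1,2) -> caps B=1 W=0
Move 7: B@(1,0) -> caps B=1 W=0
Move 8: W@(0,1) -> caps B=1 W=0
Move 9: B@(2,2) -> caps B=1 W=0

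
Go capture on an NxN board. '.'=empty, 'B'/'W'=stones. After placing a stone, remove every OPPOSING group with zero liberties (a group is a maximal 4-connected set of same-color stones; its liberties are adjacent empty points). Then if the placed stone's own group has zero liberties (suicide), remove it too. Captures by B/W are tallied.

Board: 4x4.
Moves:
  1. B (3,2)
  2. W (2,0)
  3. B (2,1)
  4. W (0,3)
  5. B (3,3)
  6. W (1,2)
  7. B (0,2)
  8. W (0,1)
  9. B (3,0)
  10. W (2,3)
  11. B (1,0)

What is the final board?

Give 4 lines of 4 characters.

Move 1: B@(3,2) -> caps B=0 W=0
Move 2: W@(2,0) -> caps B=0 W=0
Move 3: B@(2,1) -> caps B=0 W=0
Move 4: W@(0,3) -> caps B=0 W=0
Move 5: B@(3,3) -> caps B=0 W=0
Move 6: W@(1,2) -> caps B=0 W=0
Move 7: B@(0,2) -> caps B=0 W=0
Move 8: W@(0,1) -> caps B=0 W=1
Move 9: B@(3,0) -> caps B=0 W=1
Move 10: W@(2,3) -> caps B=0 W=1
Move 11: B@(1,0) -> caps B=1 W=1

Answer: .W.W
B.W.
.B.W
B.BB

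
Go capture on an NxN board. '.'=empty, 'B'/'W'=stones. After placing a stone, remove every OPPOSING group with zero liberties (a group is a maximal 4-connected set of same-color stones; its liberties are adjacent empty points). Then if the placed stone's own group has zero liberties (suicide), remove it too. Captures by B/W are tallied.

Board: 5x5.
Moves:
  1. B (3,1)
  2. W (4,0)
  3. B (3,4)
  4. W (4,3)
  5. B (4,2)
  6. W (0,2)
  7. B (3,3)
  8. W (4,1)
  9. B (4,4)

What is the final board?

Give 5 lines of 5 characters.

Answer: ..W..
.....
.....
.B.BB
WWB.B

Derivation:
Move 1: B@(3,1) -> caps B=0 W=0
Move 2: W@(4,0) -> caps B=0 W=0
Move 3: B@(3,4) -> caps B=0 W=0
Move 4: W@(4,3) -> caps B=0 W=0
Move 5: B@(4,2) -> caps B=0 W=0
Move 6: W@(0,2) -> caps B=0 W=0
Move 7: B@(3,3) -> caps B=0 W=0
Move 8: W@(4,1) -> caps B=0 W=0
Move 9: B@(4,4) -> caps B=1 W=0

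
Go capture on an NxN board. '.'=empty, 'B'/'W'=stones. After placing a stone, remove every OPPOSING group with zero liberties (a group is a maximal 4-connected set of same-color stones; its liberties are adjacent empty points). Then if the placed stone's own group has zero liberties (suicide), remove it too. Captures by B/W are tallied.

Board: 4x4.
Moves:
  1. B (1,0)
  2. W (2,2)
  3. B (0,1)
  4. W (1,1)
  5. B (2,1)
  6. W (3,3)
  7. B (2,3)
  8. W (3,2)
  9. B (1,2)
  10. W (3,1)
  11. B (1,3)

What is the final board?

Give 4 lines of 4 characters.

Answer: .B..
B.BB
.BWB
.WWW

Derivation:
Move 1: B@(1,0) -> caps B=0 W=0
Move 2: W@(2,2) -> caps B=0 W=0
Move 3: B@(0,1) -> caps B=0 W=0
Move 4: W@(1,1) -> caps B=0 W=0
Move 5: B@(2,1) -> caps B=0 W=0
Move 6: W@(3,3) -> caps B=0 W=0
Move 7: B@(2,3) -> caps B=0 W=0
Move 8: W@(3,2) -> caps B=0 W=0
Move 9: B@(1,2) -> caps B=1 W=0
Move 10: W@(3,1) -> caps B=1 W=0
Move 11: B@(1,3) -> caps B=1 W=0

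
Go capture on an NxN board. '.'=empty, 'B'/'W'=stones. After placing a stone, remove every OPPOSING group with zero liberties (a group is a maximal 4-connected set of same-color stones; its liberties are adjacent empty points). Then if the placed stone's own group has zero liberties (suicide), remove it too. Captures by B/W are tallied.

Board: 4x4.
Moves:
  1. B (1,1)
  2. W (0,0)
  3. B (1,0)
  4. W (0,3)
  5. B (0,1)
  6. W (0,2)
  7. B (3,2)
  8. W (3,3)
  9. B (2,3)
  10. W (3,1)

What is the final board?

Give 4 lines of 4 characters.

Move 1: B@(1,1) -> caps B=0 W=0
Move 2: W@(0,0) -> caps B=0 W=0
Move 3: B@(1,0) -> caps B=0 W=0
Move 4: W@(0,3) -> caps B=0 W=0
Move 5: B@(0,1) -> caps B=1 W=0
Move 6: W@(0,2) -> caps B=1 W=0
Move 7: B@(3,2) -> caps B=1 W=0
Move 8: W@(3,3) -> caps B=1 W=0
Move 9: B@(2,3) -> caps B=2 W=0
Move 10: W@(3,1) -> caps B=2 W=0

Answer: .BWW
BB..
...B
.WB.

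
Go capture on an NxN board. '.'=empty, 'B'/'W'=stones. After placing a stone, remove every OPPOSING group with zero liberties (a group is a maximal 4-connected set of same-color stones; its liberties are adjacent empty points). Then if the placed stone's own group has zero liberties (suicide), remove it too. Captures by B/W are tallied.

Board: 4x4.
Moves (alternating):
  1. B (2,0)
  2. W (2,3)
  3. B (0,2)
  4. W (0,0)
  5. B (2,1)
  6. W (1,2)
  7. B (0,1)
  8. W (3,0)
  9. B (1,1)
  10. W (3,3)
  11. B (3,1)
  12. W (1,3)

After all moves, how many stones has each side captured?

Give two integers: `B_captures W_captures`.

Move 1: B@(2,0) -> caps B=0 W=0
Move 2: W@(2,3) -> caps B=0 W=0
Move 3: B@(0,2) -> caps B=0 W=0
Move 4: W@(0,0) -> caps B=0 W=0
Move 5: B@(2,1) -> caps B=0 W=0
Move 6: W@(1,2) -> caps B=0 W=0
Move 7: B@(0,1) -> caps B=0 W=0
Move 8: W@(3,0) -> caps B=0 W=0
Move 9: B@(1,1) -> caps B=0 W=0
Move 10: W@(3,3) -> caps B=0 W=0
Move 11: B@(3,1) -> caps B=1 W=0
Move 12: W@(1,3) -> caps B=1 W=0

Answer: 1 0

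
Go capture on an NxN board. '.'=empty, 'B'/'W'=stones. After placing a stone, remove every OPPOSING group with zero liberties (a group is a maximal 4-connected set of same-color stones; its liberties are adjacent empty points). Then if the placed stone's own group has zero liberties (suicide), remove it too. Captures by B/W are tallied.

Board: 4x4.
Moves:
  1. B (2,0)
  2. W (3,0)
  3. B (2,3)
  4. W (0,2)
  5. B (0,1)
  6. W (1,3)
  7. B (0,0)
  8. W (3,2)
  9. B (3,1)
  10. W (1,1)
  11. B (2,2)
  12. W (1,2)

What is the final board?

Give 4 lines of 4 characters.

Move 1: B@(2,0) -> caps B=0 W=0
Move 2: W@(3,0) -> caps B=0 W=0
Move 3: B@(2,3) -> caps B=0 W=0
Move 4: W@(0,2) -> caps B=0 W=0
Move 5: B@(0,1) -> caps B=0 W=0
Move 6: W@(1,3) -> caps B=0 W=0
Move 7: B@(0,0) -> caps B=0 W=0
Move 8: W@(3,2) -> caps B=0 W=0
Move 9: B@(3,1) -> caps B=1 W=0
Move 10: W@(1,1) -> caps B=1 W=0
Move 11: B@(2,2) -> caps B=1 W=0
Move 12: W@(1,2) -> caps B=1 W=0

Answer: BBW.
.WWW
B.BB
.BW.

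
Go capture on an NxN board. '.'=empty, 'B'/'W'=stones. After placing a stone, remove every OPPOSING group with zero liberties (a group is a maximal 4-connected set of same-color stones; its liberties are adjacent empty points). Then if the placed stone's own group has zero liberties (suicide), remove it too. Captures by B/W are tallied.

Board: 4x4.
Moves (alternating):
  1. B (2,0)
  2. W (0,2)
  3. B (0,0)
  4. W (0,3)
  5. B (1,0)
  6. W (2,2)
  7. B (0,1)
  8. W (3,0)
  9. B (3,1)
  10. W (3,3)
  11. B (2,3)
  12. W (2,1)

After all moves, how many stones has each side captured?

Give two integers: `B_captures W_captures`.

Move 1: B@(2,0) -> caps B=0 W=0
Move 2: W@(0,2) -> caps B=0 W=0
Move 3: B@(0,0) -> caps B=0 W=0
Move 4: W@(0,3) -> caps B=0 W=0
Move 5: B@(1,0) -> caps B=0 W=0
Move 6: W@(2,2) -> caps B=0 W=0
Move 7: B@(0,1) -> caps B=0 W=0
Move 8: W@(3,0) -> caps B=0 W=0
Move 9: B@(3,1) -> caps B=1 W=0
Move 10: W@(3,3) -> caps B=1 W=0
Move 11: B@(2,3) -> caps B=1 W=0
Move 12: W@(2,1) -> caps B=1 W=0

Answer: 1 0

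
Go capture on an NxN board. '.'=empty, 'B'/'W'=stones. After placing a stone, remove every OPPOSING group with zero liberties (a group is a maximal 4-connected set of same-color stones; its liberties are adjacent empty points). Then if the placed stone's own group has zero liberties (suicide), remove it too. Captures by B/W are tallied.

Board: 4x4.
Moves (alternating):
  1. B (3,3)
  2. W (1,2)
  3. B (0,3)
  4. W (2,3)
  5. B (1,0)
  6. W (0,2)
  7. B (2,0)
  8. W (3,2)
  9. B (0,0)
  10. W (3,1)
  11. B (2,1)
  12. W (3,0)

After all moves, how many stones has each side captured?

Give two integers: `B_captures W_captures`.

Move 1: B@(3,3) -> caps B=0 W=0
Move 2: W@(1,2) -> caps B=0 W=0
Move 3: B@(0,3) -> caps B=0 W=0
Move 4: W@(2,3) -> caps B=0 W=0
Move 5: B@(1,0) -> caps B=0 W=0
Move 6: W@(0,2) -> caps B=0 W=0
Move 7: B@(2,0) -> caps B=0 W=0
Move 8: W@(3,2) -> caps B=0 W=1
Move 9: B@(0,0) -> caps B=0 W=1
Move 10: W@(3,1) -> caps B=0 W=1
Move 11: B@(2,1) -> caps B=0 W=1
Move 12: W@(3,0) -> caps B=0 W=1

Answer: 0 1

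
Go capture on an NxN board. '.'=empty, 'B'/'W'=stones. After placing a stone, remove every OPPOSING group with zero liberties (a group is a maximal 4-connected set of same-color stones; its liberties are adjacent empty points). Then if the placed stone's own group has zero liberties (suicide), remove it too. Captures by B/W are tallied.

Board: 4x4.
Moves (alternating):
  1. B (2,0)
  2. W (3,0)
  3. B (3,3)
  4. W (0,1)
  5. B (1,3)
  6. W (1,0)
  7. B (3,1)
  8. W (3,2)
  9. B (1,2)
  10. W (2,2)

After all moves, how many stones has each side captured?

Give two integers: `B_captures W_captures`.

Answer: 1 0

Derivation:
Move 1: B@(2,0) -> caps B=0 W=0
Move 2: W@(3,0) -> caps B=0 W=0
Move 3: B@(3,3) -> caps B=0 W=0
Move 4: W@(0,1) -> caps B=0 W=0
Move 5: B@(1,3) -> caps B=0 W=0
Move 6: W@(1,0) -> caps B=0 W=0
Move 7: B@(3,1) -> caps B=1 W=0
Move 8: W@(3,2) -> caps B=1 W=0
Move 9: B@(1,2) -> caps B=1 W=0
Move 10: W@(2,2) -> caps B=1 W=0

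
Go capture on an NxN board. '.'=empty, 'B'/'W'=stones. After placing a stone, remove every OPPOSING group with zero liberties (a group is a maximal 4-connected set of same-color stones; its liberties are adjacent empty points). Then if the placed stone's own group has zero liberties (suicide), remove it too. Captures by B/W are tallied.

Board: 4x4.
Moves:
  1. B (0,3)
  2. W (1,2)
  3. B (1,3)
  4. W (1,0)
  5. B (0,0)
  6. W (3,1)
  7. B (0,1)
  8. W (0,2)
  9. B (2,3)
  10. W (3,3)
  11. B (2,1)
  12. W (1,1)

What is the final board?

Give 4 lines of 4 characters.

Move 1: B@(0,3) -> caps B=0 W=0
Move 2: W@(1,2) -> caps B=0 W=0
Move 3: B@(1,3) -> caps B=0 W=0
Move 4: W@(1,0) -> caps B=0 W=0
Move 5: B@(0,0) -> caps B=0 W=0
Move 6: W@(3,1) -> caps B=0 W=0
Move 7: B@(0,1) -> caps B=0 W=0
Move 8: W@(0,2) -> caps B=0 W=0
Move 9: B@(2,3) -> caps B=0 W=0
Move 10: W@(3,3) -> caps B=0 W=0
Move 11: B@(2,1) -> caps B=0 W=0
Move 12: W@(1,1) -> caps B=0 W=2

Answer: ..WB
WWWB
.B.B
.W.W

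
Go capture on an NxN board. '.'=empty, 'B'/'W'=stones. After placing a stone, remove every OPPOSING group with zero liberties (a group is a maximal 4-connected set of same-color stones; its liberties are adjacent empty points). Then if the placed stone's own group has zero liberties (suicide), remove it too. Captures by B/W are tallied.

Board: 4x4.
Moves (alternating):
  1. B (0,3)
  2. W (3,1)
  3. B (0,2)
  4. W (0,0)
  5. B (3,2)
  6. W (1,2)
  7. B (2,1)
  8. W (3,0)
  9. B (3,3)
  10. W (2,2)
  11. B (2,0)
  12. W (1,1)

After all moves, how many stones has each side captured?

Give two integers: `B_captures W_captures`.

Move 1: B@(0,3) -> caps B=0 W=0
Move 2: W@(3,1) -> caps B=0 W=0
Move 3: B@(0,2) -> caps B=0 W=0
Move 4: W@(0,0) -> caps B=0 W=0
Move 5: B@(3,2) -> caps B=0 W=0
Move 6: W@(1,2) -> caps B=0 W=0
Move 7: B@(2,1) -> caps B=0 W=0
Move 8: W@(3,0) -> caps B=0 W=0
Move 9: B@(3,3) -> caps B=0 W=0
Move 10: W@(2,2) -> caps B=0 W=0
Move 11: B@(2,0) -> caps B=2 W=0
Move 12: W@(1,1) -> caps B=2 W=0

Answer: 2 0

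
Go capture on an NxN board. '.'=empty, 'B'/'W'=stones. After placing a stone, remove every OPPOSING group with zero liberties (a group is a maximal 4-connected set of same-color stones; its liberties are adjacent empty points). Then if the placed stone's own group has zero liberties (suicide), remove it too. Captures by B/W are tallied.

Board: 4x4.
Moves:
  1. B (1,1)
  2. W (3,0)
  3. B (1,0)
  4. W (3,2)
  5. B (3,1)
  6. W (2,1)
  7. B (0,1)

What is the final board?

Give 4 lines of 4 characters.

Answer: .B..
BB..
.W..
W.W.

Derivation:
Move 1: B@(1,1) -> caps B=0 W=0
Move 2: W@(3,0) -> caps B=0 W=0
Move 3: B@(1,0) -> caps B=0 W=0
Move 4: W@(3,2) -> caps B=0 W=0
Move 5: B@(3,1) -> caps B=0 W=0
Move 6: W@(2,1) -> caps B=0 W=1
Move 7: B@(0,1) -> caps B=0 W=1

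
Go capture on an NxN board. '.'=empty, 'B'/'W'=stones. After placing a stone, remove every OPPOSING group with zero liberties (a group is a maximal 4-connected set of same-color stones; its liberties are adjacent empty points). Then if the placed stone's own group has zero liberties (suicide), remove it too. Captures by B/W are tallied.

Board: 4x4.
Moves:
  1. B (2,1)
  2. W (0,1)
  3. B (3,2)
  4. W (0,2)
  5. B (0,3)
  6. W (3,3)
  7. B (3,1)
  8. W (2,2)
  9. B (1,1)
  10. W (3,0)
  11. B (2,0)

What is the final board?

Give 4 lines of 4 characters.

Answer: .WWB
.B..
BBW.
.BBW

Derivation:
Move 1: B@(2,1) -> caps B=0 W=0
Move 2: W@(0,1) -> caps B=0 W=0
Move 3: B@(3,2) -> caps B=0 W=0
Move 4: W@(0,2) -> caps B=0 W=0
Move 5: B@(0,3) -> caps B=0 W=0
Move 6: W@(3,3) -> caps B=0 W=0
Move 7: B@(3,1) -> caps B=0 W=0
Move 8: W@(2,2) -> caps B=0 W=0
Move 9: B@(1,1) -> caps B=0 W=0
Move 10: W@(3,0) -> caps B=0 W=0
Move 11: B@(2,0) -> caps B=1 W=0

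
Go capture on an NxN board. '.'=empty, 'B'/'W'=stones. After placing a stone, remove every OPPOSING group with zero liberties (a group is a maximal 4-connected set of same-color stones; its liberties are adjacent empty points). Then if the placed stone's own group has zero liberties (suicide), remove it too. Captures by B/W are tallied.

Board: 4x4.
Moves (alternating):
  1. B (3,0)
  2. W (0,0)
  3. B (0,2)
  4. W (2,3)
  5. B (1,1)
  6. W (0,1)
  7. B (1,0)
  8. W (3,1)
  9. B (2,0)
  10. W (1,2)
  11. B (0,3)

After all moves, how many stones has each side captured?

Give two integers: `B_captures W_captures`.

Move 1: B@(3,0) -> caps B=0 W=0
Move 2: W@(0,0) -> caps B=0 W=0
Move 3: B@(0,2) -> caps B=0 W=0
Move 4: W@(2,3) -> caps B=0 W=0
Move 5: B@(1,1) -> caps B=0 W=0
Move 6: W@(0,1) -> caps B=0 W=0
Move 7: B@(1,0) -> caps B=2 W=0
Move 8: W@(3,1) -> caps B=2 W=0
Move 9: B@(2,0) -> caps B=2 W=0
Move 10: W@(1,2) -> caps B=2 W=0
Move 11: B@(0,3) -> caps B=2 W=0

Answer: 2 0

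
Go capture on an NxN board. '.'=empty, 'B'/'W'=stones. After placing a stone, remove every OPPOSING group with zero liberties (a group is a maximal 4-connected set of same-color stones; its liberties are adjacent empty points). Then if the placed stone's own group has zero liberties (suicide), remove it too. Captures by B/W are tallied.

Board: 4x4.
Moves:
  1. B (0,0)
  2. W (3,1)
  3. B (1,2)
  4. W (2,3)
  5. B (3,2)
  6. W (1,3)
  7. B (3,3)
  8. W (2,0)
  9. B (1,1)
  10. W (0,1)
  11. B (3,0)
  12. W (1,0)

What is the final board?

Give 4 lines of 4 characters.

Answer: .W..
WBBW
W..W
.WBB

Derivation:
Move 1: B@(0,0) -> caps B=0 W=0
Move 2: W@(3,1) -> caps B=0 W=0
Move 3: B@(1,2) -> caps B=0 W=0
Move 4: W@(2,3) -> caps B=0 W=0
Move 5: B@(3,2) -> caps B=0 W=0
Move 6: W@(1,3) -> caps B=0 W=0
Move 7: B@(3,3) -> caps B=0 W=0
Move 8: W@(2,0) -> caps B=0 W=0
Move 9: B@(1,1) -> caps B=0 W=0
Move 10: W@(0,1) -> caps B=0 W=0
Move 11: B@(3,0) -> caps B=0 W=0
Move 12: W@(1,0) -> caps B=0 W=1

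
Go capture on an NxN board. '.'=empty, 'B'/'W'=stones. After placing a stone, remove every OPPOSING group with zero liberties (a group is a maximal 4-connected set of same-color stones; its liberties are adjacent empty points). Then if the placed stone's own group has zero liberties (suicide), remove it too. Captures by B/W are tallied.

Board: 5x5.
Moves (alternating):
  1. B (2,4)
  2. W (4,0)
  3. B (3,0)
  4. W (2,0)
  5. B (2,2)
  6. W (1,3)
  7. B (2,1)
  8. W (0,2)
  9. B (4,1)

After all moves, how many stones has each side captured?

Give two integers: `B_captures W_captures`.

Answer: 1 0

Derivation:
Move 1: B@(2,4) -> caps B=0 W=0
Move 2: W@(4,0) -> caps B=0 W=0
Move 3: B@(3,0) -> caps B=0 W=0
Move 4: W@(2,0) -> caps B=0 W=0
Move 5: B@(2,2) -> caps B=0 W=0
Move 6: W@(1,3) -> caps B=0 W=0
Move 7: B@(2,1) -> caps B=0 W=0
Move 8: W@(0,2) -> caps B=0 W=0
Move 9: B@(4,1) -> caps B=1 W=0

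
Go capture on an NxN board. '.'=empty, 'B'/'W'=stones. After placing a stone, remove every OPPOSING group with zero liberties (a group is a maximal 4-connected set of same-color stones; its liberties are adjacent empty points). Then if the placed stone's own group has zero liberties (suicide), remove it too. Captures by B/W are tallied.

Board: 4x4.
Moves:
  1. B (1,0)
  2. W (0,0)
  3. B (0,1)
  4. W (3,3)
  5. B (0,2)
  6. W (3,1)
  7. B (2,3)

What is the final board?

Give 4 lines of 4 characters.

Answer: .BB.
B...
...B
.W.W

Derivation:
Move 1: B@(1,0) -> caps B=0 W=0
Move 2: W@(0,0) -> caps B=0 W=0
Move 3: B@(0,1) -> caps B=1 W=0
Move 4: W@(3,3) -> caps B=1 W=0
Move 5: B@(0,2) -> caps B=1 W=0
Move 6: W@(3,1) -> caps B=1 W=0
Move 7: B@(2,3) -> caps B=1 W=0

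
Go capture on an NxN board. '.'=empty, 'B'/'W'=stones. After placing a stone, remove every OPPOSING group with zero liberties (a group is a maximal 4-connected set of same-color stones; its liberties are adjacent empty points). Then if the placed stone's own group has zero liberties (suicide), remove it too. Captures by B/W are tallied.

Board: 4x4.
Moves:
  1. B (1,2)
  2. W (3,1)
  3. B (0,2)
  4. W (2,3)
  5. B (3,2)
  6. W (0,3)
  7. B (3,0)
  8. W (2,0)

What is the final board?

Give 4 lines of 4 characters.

Move 1: B@(1,2) -> caps B=0 W=0
Move 2: W@(3,1) -> caps B=0 W=0
Move 3: B@(0,2) -> caps B=0 W=0
Move 4: W@(2,3) -> caps B=0 W=0
Move 5: B@(3,2) -> caps B=0 W=0
Move 6: W@(0,3) -> caps B=0 W=0
Move 7: B@(3,0) -> caps B=0 W=0
Move 8: W@(2,0) -> caps B=0 W=1

Answer: ..BW
..B.
W..W
.WB.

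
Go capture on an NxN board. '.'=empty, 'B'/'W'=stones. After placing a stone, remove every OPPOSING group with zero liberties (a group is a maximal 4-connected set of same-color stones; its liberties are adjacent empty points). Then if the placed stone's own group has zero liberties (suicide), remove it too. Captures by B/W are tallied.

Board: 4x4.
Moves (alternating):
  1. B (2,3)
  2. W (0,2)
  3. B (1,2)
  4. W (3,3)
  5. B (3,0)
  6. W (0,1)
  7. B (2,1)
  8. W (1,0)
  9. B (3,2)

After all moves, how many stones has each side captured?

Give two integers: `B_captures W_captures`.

Move 1: B@(2,3) -> caps B=0 W=0
Move 2: W@(0,2) -> caps B=0 W=0
Move 3: B@(1,2) -> caps B=0 W=0
Move 4: W@(3,3) -> caps B=0 W=0
Move 5: B@(3,0) -> caps B=0 W=0
Move 6: W@(0,1) -> caps B=0 W=0
Move 7: B@(2,1) -> caps B=0 W=0
Move 8: W@(1,0) -> caps B=0 W=0
Move 9: B@(3,2) -> caps B=1 W=0

Answer: 1 0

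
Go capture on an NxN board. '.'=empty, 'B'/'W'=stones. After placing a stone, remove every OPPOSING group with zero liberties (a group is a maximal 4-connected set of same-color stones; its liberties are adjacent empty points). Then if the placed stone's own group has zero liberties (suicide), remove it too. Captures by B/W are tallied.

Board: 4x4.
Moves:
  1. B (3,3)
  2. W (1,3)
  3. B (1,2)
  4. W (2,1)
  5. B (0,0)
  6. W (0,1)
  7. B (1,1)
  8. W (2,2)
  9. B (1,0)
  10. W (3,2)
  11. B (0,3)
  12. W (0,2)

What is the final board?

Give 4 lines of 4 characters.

Answer: BWW.
BBBW
.WW.
..WB

Derivation:
Move 1: B@(3,3) -> caps B=0 W=0
Move 2: W@(1,3) -> caps B=0 W=0
Move 3: B@(1,2) -> caps B=0 W=0
Move 4: W@(2,1) -> caps B=0 W=0
Move 5: B@(0,0) -> caps B=0 W=0
Move 6: W@(0,1) -> caps B=0 W=0
Move 7: B@(1,1) -> caps B=0 W=0
Move 8: W@(2,2) -> caps B=0 W=0
Move 9: B@(1,0) -> caps B=0 W=0
Move 10: W@(3,2) -> caps B=0 W=0
Move 11: B@(0,3) -> caps B=0 W=0
Move 12: W@(0,2) -> caps B=0 W=1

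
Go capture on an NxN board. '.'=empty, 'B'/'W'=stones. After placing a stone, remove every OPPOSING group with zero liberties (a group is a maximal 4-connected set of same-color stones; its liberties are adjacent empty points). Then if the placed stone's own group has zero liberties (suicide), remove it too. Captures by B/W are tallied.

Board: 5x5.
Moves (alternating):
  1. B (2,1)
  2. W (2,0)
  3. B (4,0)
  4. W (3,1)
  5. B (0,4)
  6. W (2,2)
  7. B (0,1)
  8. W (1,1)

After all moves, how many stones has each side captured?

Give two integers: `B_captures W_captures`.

Answer: 0 1

Derivation:
Move 1: B@(2,1) -> caps B=0 W=0
Move 2: W@(2,0) -> caps B=0 W=0
Move 3: B@(4,0) -> caps B=0 W=0
Move 4: W@(3,1) -> caps B=0 W=0
Move 5: B@(0,4) -> caps B=0 W=0
Move 6: W@(2,2) -> caps B=0 W=0
Move 7: B@(0,1) -> caps B=0 W=0
Move 8: W@(1,1) -> caps B=0 W=1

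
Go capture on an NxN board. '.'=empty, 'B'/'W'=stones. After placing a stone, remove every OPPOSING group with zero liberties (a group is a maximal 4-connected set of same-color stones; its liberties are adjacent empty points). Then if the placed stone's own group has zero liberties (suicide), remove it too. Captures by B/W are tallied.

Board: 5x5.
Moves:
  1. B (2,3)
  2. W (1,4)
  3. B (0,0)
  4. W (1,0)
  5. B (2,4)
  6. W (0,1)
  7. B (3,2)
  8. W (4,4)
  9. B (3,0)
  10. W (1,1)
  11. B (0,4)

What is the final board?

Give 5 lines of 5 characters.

Answer: .W..B
WW..W
...BB
B.B..
....W

Derivation:
Move 1: B@(2,3) -> caps B=0 W=0
Move 2: W@(1,4) -> caps B=0 W=0
Move 3: B@(0,0) -> caps B=0 W=0
Move 4: W@(1,0) -> caps B=0 W=0
Move 5: B@(2,4) -> caps B=0 W=0
Move 6: W@(0,1) -> caps B=0 W=1
Move 7: B@(3,2) -> caps B=0 W=1
Move 8: W@(4,4) -> caps B=0 W=1
Move 9: B@(3,0) -> caps B=0 W=1
Move 10: W@(1,1) -> caps B=0 W=1
Move 11: B@(0,4) -> caps B=0 W=1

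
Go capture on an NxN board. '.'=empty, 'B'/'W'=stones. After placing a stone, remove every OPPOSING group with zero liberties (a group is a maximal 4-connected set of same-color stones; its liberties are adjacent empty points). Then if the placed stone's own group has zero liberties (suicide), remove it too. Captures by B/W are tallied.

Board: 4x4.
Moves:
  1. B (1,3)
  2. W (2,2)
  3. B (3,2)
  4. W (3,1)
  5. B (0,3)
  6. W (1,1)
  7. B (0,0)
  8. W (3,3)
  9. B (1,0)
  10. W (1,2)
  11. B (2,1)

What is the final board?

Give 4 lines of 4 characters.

Move 1: B@(1,3) -> caps B=0 W=0
Move 2: W@(2,2) -> caps B=0 W=0
Move 3: B@(3,2) -> caps B=0 W=0
Move 4: W@(3,1) -> caps B=0 W=0
Move 5: B@(0,3) -> caps B=0 W=0
Move 6: W@(1,1) -> caps B=0 W=0
Move 7: B@(0,0) -> caps B=0 W=0
Move 8: W@(3,3) -> caps B=0 W=1
Move 9: B@(1,0) -> caps B=0 W=1
Move 10: W@(1,2) -> caps B=0 W=1
Move 11: B@(2,1) -> caps B=0 W=1

Answer: B..B
BWWB
.BW.
.W.W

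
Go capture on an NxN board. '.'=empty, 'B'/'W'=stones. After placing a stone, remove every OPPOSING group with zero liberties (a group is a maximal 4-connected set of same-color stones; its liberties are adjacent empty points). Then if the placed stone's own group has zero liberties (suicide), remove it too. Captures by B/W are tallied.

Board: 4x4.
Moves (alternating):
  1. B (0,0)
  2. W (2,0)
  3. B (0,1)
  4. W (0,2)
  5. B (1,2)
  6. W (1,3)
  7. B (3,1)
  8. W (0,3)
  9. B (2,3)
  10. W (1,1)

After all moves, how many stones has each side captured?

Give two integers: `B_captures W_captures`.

Move 1: B@(0,0) -> caps B=0 W=0
Move 2: W@(2,0) -> caps B=0 W=0
Move 3: B@(0,1) -> caps B=0 W=0
Move 4: W@(0,2) -> caps B=0 W=0
Move 5: B@(1,2) -> caps B=0 W=0
Move 6: W@(1,3) -> caps B=0 W=0
Move 7: B@(3,1) -> caps B=0 W=0
Move 8: W@(0,3) -> caps B=0 W=0
Move 9: B@(2,3) -> caps B=3 W=0
Move 10: W@(1,1) -> caps B=3 W=0

Answer: 3 0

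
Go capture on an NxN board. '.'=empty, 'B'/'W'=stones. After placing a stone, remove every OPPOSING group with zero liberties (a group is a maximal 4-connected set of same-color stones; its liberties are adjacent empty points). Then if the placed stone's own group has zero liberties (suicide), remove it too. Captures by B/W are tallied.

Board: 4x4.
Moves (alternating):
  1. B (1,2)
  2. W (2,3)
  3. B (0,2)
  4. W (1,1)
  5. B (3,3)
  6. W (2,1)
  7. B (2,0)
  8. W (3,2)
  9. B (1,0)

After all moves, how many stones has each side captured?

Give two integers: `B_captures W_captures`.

Answer: 0 1

Derivation:
Move 1: B@(1,2) -> caps B=0 W=0
Move 2: W@(2,3) -> caps B=0 W=0
Move 3: B@(0,2) -> caps B=0 W=0
Move 4: W@(1,1) -> caps B=0 W=0
Move 5: B@(3,3) -> caps B=0 W=0
Move 6: W@(2,1) -> caps B=0 W=0
Move 7: B@(2,0) -> caps B=0 W=0
Move 8: W@(3,2) -> caps B=0 W=1
Move 9: B@(1,0) -> caps B=0 W=1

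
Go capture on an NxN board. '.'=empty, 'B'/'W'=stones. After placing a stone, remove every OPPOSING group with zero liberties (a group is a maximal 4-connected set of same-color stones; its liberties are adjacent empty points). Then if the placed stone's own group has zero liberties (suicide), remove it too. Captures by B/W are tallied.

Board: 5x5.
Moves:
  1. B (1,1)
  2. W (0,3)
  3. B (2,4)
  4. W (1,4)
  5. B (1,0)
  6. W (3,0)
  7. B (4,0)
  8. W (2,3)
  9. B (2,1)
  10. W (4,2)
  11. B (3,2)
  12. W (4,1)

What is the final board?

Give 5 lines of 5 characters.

Answer: ...W.
BB..W
.B.WB
W.B..
.WW..

Derivation:
Move 1: B@(1,1) -> caps B=0 W=0
Move 2: W@(0,3) -> caps B=0 W=0
Move 3: B@(2,4) -> caps B=0 W=0
Move 4: W@(1,4) -> caps B=0 W=0
Move 5: B@(1,0) -> caps B=0 W=0
Move 6: W@(3,0) -> caps B=0 W=0
Move 7: B@(4,0) -> caps B=0 W=0
Move 8: W@(2,3) -> caps B=0 W=0
Move 9: B@(2,1) -> caps B=0 W=0
Move 10: W@(4,2) -> caps B=0 W=0
Move 11: B@(3,2) -> caps B=0 W=0
Move 12: W@(4,1) -> caps B=0 W=1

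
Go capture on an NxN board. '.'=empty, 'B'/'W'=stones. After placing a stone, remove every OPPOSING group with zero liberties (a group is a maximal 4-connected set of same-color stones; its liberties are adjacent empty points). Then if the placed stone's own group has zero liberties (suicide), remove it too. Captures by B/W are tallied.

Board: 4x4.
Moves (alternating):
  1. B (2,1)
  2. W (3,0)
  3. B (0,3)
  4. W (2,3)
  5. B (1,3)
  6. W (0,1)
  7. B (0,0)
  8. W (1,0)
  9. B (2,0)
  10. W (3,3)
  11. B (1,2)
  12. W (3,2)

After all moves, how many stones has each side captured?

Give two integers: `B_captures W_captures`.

Move 1: B@(2,1) -> caps B=0 W=0
Move 2: W@(3,0) -> caps B=0 W=0
Move 3: B@(0,3) -> caps B=0 W=0
Move 4: W@(2,3) -> caps B=0 W=0
Move 5: B@(1,3) -> caps B=0 W=0
Move 6: W@(0,1) -> caps B=0 W=0
Move 7: B@(0,0) -> caps B=0 W=0
Move 8: W@(1,0) -> caps B=0 W=1
Move 9: B@(2,0) -> caps B=0 W=1
Move 10: W@(3,3) -> caps B=0 W=1
Move 11: B@(1,2) -> caps B=0 W=1
Move 12: W@(3,2) -> caps B=0 W=1

Answer: 0 1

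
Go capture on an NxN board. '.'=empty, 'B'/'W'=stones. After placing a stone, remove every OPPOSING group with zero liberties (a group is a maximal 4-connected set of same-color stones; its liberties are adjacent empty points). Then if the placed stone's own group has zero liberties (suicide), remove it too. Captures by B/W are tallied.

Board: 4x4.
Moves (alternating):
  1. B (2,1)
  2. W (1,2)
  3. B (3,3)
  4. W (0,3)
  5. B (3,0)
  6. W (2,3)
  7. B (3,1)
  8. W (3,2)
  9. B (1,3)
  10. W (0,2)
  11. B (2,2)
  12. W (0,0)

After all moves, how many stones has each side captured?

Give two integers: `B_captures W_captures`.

Answer: 0 1

Derivation:
Move 1: B@(2,1) -> caps B=0 W=0
Move 2: W@(1,2) -> caps B=0 W=0
Move 3: B@(3,3) -> caps B=0 W=0
Move 4: W@(0,3) -> caps B=0 W=0
Move 5: B@(3,0) -> caps B=0 W=0
Move 6: W@(2,3) -> caps B=0 W=0
Move 7: B@(3,1) -> caps B=0 W=0
Move 8: W@(3,2) -> caps B=0 W=1
Move 9: B@(1,3) -> caps B=0 W=1
Move 10: W@(0,2) -> caps B=0 W=1
Move 11: B@(2,2) -> caps B=0 W=1
Move 12: W@(0,0) -> caps B=0 W=1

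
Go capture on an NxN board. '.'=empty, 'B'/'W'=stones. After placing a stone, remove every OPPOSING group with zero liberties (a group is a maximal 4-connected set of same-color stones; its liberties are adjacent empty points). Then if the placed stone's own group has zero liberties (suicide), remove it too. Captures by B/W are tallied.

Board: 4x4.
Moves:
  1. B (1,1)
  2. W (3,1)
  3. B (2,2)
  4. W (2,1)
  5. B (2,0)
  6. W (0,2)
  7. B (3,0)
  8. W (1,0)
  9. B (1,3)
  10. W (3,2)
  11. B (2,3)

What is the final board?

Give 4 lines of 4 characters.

Move 1: B@(1,1) -> caps B=0 W=0
Move 2: W@(3,1) -> caps B=0 W=0
Move 3: B@(2,2) -> caps B=0 W=0
Move 4: W@(2,1) -> caps B=0 W=0
Move 5: B@(2,0) -> caps B=0 W=0
Move 6: W@(0,2) -> caps B=0 W=0
Move 7: B@(3,0) -> caps B=0 W=0
Move 8: W@(1,0) -> caps B=0 W=2
Move 9: B@(1,3) -> caps B=0 W=2
Move 10: W@(3,2) -> caps B=0 W=2
Move 11: B@(2,3) -> caps B=0 W=2

Answer: ..W.
WB.B
.WBB
.WW.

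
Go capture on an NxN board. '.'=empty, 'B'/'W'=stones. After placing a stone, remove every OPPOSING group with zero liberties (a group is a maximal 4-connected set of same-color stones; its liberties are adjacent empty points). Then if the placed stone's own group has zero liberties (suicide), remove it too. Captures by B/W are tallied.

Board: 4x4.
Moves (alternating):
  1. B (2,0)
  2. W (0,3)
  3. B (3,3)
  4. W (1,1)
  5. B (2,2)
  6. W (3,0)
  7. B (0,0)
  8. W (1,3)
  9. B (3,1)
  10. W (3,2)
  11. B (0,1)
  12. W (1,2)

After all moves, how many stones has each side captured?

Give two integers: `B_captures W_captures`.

Answer: 1 0

Derivation:
Move 1: B@(2,0) -> caps B=0 W=0
Move 2: W@(0,3) -> caps B=0 W=0
Move 3: B@(3,3) -> caps B=0 W=0
Move 4: W@(1,1) -> caps B=0 W=0
Move 5: B@(2,2) -> caps B=0 W=0
Move 6: W@(3,0) -> caps B=0 W=0
Move 7: B@(0,0) -> caps B=0 W=0
Move 8: W@(1,3) -> caps B=0 W=0
Move 9: B@(3,1) -> caps B=1 W=0
Move 10: W@(3,2) -> caps B=1 W=0
Move 11: B@(0,1) -> caps B=1 W=0
Move 12: W@(1,2) -> caps B=1 W=0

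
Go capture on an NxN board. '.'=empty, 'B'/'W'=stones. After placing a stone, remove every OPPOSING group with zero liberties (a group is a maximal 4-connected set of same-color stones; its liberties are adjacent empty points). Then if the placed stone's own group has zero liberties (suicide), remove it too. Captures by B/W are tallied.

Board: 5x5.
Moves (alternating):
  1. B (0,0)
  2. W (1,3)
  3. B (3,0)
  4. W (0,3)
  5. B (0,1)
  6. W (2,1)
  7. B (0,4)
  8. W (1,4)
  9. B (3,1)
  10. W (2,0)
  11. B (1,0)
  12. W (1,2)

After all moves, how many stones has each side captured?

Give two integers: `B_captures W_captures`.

Move 1: B@(0,0) -> caps B=0 W=0
Move 2: W@(1,3) -> caps B=0 W=0
Move 3: B@(3,0) -> caps B=0 W=0
Move 4: W@(0,3) -> caps B=0 W=0
Move 5: B@(0,1) -> caps B=0 W=0
Move 6: W@(2,1) -> caps B=0 W=0
Move 7: B@(0,4) -> caps B=0 W=0
Move 8: W@(1,4) -> caps B=0 W=1
Move 9: B@(3,1) -> caps B=0 W=1
Move 10: W@(2,0) -> caps B=0 W=1
Move 11: B@(1,0) -> caps B=0 W=1
Move 12: W@(1,2) -> caps B=0 W=1

Answer: 0 1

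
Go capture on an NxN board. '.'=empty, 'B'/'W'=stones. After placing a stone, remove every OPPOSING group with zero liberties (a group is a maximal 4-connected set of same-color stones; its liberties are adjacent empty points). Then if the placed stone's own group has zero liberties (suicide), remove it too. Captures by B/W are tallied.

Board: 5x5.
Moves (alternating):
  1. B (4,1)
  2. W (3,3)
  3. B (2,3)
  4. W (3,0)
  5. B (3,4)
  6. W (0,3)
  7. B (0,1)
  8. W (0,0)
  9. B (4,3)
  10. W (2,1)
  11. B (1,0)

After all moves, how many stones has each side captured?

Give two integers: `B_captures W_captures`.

Answer: 1 0

Derivation:
Move 1: B@(4,1) -> caps B=0 W=0
Move 2: W@(3,3) -> caps B=0 W=0
Move 3: B@(2,3) -> caps B=0 W=0
Move 4: W@(3,0) -> caps B=0 W=0
Move 5: B@(3,4) -> caps B=0 W=0
Move 6: W@(0,3) -> caps B=0 W=0
Move 7: B@(0,1) -> caps B=0 W=0
Move 8: W@(0,0) -> caps B=0 W=0
Move 9: B@(4,3) -> caps B=0 W=0
Move 10: W@(2,1) -> caps B=0 W=0
Move 11: B@(1,0) -> caps B=1 W=0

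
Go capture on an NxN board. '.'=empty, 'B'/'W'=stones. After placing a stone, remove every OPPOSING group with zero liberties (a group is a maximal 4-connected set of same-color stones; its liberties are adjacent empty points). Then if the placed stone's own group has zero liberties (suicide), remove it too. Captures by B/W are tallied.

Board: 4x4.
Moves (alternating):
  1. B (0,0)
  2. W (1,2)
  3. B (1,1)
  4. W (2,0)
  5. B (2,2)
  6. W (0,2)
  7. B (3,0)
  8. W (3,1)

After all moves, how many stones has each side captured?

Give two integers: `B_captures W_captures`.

Answer: 0 1

Derivation:
Move 1: B@(0,0) -> caps B=0 W=0
Move 2: W@(1,2) -> caps B=0 W=0
Move 3: B@(1,1) -> caps B=0 W=0
Move 4: W@(2,0) -> caps B=0 W=0
Move 5: B@(2,2) -> caps B=0 W=0
Move 6: W@(0,2) -> caps B=0 W=0
Move 7: B@(3,0) -> caps B=0 W=0
Move 8: W@(3,1) -> caps B=0 W=1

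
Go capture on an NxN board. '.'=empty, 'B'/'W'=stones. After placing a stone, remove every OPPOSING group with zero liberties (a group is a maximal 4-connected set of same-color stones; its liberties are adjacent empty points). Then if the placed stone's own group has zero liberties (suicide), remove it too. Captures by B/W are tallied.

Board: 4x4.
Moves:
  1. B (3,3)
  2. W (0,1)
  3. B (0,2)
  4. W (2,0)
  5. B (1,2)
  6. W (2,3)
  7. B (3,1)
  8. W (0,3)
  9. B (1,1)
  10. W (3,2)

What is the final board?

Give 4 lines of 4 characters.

Answer: .WBW
.BB.
W..W
.BW.

Derivation:
Move 1: B@(3,3) -> caps B=0 W=0
Move 2: W@(0,1) -> caps B=0 W=0
Move 3: B@(0,2) -> caps B=0 W=0
Move 4: W@(2,0) -> caps B=0 W=0
Move 5: B@(1,2) -> caps B=0 W=0
Move 6: W@(2,3) -> caps B=0 W=0
Move 7: B@(3,1) -> caps B=0 W=0
Move 8: W@(0,3) -> caps B=0 W=0
Move 9: B@(1,1) -> caps B=0 W=0
Move 10: W@(3,2) -> caps B=0 W=1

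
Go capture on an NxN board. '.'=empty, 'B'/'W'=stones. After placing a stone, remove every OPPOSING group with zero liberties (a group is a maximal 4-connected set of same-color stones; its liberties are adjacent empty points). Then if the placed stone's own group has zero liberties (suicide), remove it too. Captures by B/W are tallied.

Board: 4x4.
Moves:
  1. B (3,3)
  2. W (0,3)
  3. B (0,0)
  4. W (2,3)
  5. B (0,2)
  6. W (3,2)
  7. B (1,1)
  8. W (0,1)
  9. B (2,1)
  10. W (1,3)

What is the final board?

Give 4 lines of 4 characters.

Move 1: B@(3,3) -> caps B=0 W=0
Move 2: W@(0,3) -> caps B=0 W=0
Move 3: B@(0,0) -> caps B=0 W=0
Move 4: W@(2,3) -> caps B=0 W=0
Move 5: B@(0,2) -> caps B=0 W=0
Move 6: W@(3,2) -> caps B=0 W=1
Move 7: B@(1,1) -> caps B=0 W=1
Move 8: W@(0,1) -> caps B=0 W=1
Move 9: B@(2,1) -> caps B=0 W=1
Move 10: W@(1,3) -> caps B=0 W=1

Answer: B.BW
.B.W
.B.W
..W.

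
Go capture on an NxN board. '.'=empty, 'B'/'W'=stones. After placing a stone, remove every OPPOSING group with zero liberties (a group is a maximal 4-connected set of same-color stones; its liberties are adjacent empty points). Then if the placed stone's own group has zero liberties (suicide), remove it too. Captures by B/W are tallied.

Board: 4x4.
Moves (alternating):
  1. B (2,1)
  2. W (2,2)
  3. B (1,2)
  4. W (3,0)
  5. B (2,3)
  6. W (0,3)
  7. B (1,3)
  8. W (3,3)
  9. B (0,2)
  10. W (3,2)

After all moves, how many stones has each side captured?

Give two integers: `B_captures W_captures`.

Move 1: B@(2,1) -> caps B=0 W=0
Move 2: W@(2,2) -> caps B=0 W=0
Move 3: B@(1,2) -> caps B=0 W=0
Move 4: W@(3,0) -> caps B=0 W=0
Move 5: B@(2,3) -> caps B=0 W=0
Move 6: W@(0,3) -> caps B=0 W=0
Move 7: B@(1,3) -> caps B=0 W=0
Move 8: W@(3,3) -> caps B=0 W=0
Move 9: B@(0,2) -> caps B=1 W=0
Move 10: W@(3,2) -> caps B=1 W=0

Answer: 1 0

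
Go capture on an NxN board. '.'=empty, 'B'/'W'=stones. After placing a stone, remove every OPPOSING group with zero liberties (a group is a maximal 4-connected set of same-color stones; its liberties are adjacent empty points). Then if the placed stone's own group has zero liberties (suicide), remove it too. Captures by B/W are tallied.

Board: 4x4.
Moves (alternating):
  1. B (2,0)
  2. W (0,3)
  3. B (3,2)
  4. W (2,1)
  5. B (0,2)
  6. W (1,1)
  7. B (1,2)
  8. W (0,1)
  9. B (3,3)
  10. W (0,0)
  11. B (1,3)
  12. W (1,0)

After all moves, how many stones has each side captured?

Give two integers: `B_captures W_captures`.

Answer: 1 0

Derivation:
Move 1: B@(2,0) -> caps B=0 W=0
Move 2: W@(0,3) -> caps B=0 W=0
Move 3: B@(3,2) -> caps B=0 W=0
Move 4: W@(2,1) -> caps B=0 W=0
Move 5: B@(0,2) -> caps B=0 W=0
Move 6: W@(1,1) -> caps B=0 W=0
Move 7: B@(1,2) -> caps B=0 W=0
Move 8: W@(0,1) -> caps B=0 W=0
Move 9: B@(3,3) -> caps B=0 W=0
Move 10: W@(0,0) -> caps B=0 W=0
Move 11: B@(1,3) -> caps B=1 W=0
Move 12: W@(1,0) -> caps B=1 W=0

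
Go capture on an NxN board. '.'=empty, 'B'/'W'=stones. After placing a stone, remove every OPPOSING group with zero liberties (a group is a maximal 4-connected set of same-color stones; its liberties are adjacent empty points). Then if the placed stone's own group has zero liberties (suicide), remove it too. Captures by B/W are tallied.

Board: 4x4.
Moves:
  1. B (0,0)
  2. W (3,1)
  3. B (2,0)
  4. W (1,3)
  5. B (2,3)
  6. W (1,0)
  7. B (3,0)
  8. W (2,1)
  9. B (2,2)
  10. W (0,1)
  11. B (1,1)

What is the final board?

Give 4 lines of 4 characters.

Answer: .W..
WB.W
.WBB
.W..

Derivation:
Move 1: B@(0,0) -> caps B=0 W=0
Move 2: W@(3,1) -> caps B=0 W=0
Move 3: B@(2,0) -> caps B=0 W=0
Move 4: W@(1,3) -> caps B=0 W=0
Move 5: B@(2,3) -> caps B=0 W=0
Move 6: W@(1,0) -> caps B=0 W=0
Move 7: B@(3,0) -> caps B=0 W=0
Move 8: W@(2,1) -> caps B=0 W=2
Move 9: B@(2,2) -> caps B=0 W=2
Move 10: W@(0,1) -> caps B=0 W=3
Move 11: B@(1,1) -> caps B=0 W=3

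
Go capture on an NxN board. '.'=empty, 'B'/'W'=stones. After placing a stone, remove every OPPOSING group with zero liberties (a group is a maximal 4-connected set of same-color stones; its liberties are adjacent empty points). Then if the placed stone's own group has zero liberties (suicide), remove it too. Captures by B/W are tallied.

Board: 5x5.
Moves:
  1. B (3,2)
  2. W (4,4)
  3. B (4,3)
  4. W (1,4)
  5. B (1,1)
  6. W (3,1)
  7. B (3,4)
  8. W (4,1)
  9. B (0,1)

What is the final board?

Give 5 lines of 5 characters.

Answer: .B...
.B..W
.....
.WB.B
.W.B.

Derivation:
Move 1: B@(3,2) -> caps B=0 W=0
Move 2: W@(4,4) -> caps B=0 W=0
Move 3: B@(4,3) -> caps B=0 W=0
Move 4: W@(1,4) -> caps B=0 W=0
Move 5: B@(1,1) -> caps B=0 W=0
Move 6: W@(3,1) -> caps B=0 W=0
Move 7: B@(3,4) -> caps B=1 W=0
Move 8: W@(4,1) -> caps B=1 W=0
Move 9: B@(0,1) -> caps B=1 W=0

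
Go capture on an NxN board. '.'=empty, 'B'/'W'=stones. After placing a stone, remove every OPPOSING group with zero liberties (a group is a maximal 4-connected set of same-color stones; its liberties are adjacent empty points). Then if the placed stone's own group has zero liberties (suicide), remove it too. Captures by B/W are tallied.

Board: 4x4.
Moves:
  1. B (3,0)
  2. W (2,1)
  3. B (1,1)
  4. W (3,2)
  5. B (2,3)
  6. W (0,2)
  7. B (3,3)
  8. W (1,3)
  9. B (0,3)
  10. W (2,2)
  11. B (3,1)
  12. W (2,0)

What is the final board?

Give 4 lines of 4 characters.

Answer: ..W.
.B.W
WWW.
..W.

Derivation:
Move 1: B@(3,0) -> caps B=0 W=0
Move 2: W@(2,1) -> caps B=0 W=0
Move 3: B@(1,1) -> caps B=0 W=0
Move 4: W@(3,2) -> caps B=0 W=0
Move 5: B@(2,3) -> caps B=0 W=0
Move 6: W@(0,2) -> caps B=0 W=0
Move 7: B@(3,3) -> caps B=0 W=0
Move 8: W@(1,3) -> caps B=0 W=0
Move 9: B@(0,3) -> caps B=0 W=0
Move 10: W@(2,2) -> caps B=0 W=2
Move 11: B@(3,1) -> caps B=0 W=2
Move 12: W@(2,0) -> caps B=0 W=4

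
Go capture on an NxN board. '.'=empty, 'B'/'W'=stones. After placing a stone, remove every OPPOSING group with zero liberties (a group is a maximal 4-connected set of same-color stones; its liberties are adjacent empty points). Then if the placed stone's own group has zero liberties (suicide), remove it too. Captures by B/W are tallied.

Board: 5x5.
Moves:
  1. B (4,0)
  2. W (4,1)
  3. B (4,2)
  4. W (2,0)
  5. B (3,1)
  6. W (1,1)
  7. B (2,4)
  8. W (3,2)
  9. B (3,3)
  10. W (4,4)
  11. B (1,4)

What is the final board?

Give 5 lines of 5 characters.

Move 1: B@(4,0) -> caps B=0 W=0
Move 2: W@(4,1) -> caps B=0 W=0
Move 3: B@(4,2) -> caps B=0 W=0
Move 4: W@(2,0) -> caps B=0 W=0
Move 5: B@(3,1) -> caps B=1 W=0
Move 6: W@(1,1) -> caps B=1 W=0
Move 7: B@(2,4) -> caps B=1 W=0
Move 8: W@(3,2) -> caps B=1 W=0
Move 9: B@(3,3) -> caps B=1 W=0
Move 10: W@(4,4) -> caps B=1 W=0
Move 11: B@(1,4) -> caps B=1 W=0

Answer: .....
.W..B
W...B
.BWB.
B.B.W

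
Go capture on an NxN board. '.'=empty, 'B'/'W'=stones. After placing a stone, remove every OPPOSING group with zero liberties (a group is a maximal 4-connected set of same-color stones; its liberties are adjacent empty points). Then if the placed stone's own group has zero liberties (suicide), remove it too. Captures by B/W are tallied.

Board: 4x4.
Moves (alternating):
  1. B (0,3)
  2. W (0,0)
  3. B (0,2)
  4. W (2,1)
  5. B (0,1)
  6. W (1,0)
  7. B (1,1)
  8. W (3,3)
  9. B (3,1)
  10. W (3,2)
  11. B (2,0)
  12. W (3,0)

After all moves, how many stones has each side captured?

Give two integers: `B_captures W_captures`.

Move 1: B@(0,3) -> caps B=0 W=0
Move 2: W@(0,0) -> caps B=0 W=0
Move 3: B@(0,2) -> caps B=0 W=0
Move 4: W@(2,1) -> caps B=0 W=0
Move 5: B@(0,1) -> caps B=0 W=0
Move 6: W@(1,0) -> caps B=0 W=0
Move 7: B@(1,1) -> caps B=0 W=0
Move 8: W@(3,3) -> caps B=0 W=0
Move 9: B@(3,1) -> caps B=0 W=0
Move 10: W@(3,2) -> caps B=0 W=0
Move 11: B@(2,0) -> caps B=2 W=0
Move 12: W@(3,0) -> caps B=2 W=1

Answer: 2 1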